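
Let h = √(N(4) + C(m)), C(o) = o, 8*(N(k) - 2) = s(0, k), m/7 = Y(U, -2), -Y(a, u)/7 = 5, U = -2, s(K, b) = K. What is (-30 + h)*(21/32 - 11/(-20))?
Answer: -579/16 + 1737*I*√3/160 ≈ -36.188 + 18.804*I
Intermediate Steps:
Y(a, u) = -35 (Y(a, u) = -7*5 = -35)
m = -245 (m = 7*(-35) = -245)
N(k) = 2 (N(k) = 2 + (⅛)*0 = 2 + 0 = 2)
h = 9*I*√3 (h = √(2 - 245) = √(-243) = 9*I*√3 ≈ 15.588*I)
(-30 + h)*(21/32 - 11/(-20)) = (-30 + 9*I*√3)*(21/32 - 11/(-20)) = (-30 + 9*I*√3)*(21*(1/32) - 11*(-1/20)) = (-30 + 9*I*√3)*(21/32 + 11/20) = (-30 + 9*I*√3)*(193/160) = -579/16 + 1737*I*√3/160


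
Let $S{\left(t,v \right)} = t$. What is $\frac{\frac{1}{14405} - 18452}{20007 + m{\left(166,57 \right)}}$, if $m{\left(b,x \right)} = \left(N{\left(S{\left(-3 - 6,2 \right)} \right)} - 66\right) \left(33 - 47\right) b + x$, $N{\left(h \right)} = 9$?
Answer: $- \frac{132437}{1094780} \approx -0.12097$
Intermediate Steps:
$m{\left(b,x \right)} = x + 798 b$ ($m{\left(b,x \right)} = \left(9 - 66\right) \left(33 - 47\right) b + x = \left(-57\right) \left(-14\right) b + x = 798 b + x = x + 798 b$)
$\frac{\frac{1}{14405} - 18452}{20007 + m{\left(166,57 \right)}} = \frac{\frac{1}{14405} - 18452}{20007 + \left(57 + 798 \cdot 166\right)} = \frac{\frac{1}{14405} - 18452}{20007 + \left(57 + 132468\right)} = - \frac{265801059}{14405 \left(20007 + 132525\right)} = - \frac{265801059}{14405 \cdot 152532} = \left(- \frac{265801059}{14405}\right) \frac{1}{152532} = - \frac{132437}{1094780}$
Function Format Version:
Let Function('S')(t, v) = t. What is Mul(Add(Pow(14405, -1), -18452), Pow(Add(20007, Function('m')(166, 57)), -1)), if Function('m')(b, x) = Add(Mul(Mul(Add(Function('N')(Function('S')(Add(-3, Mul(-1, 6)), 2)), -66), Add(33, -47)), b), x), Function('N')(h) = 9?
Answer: Rational(-132437, 1094780) ≈ -0.12097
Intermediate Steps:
Function('m')(b, x) = Add(x, Mul(798, b)) (Function('m')(b, x) = Add(Mul(Mul(Add(9, -66), Add(33, -47)), b), x) = Add(Mul(Mul(-57, -14), b), x) = Add(Mul(798, b), x) = Add(x, Mul(798, b)))
Mul(Add(Pow(14405, -1), -18452), Pow(Add(20007, Function('m')(166, 57)), -1)) = Mul(Add(Pow(14405, -1), -18452), Pow(Add(20007, Add(57, Mul(798, 166))), -1)) = Mul(Add(Rational(1, 14405), -18452), Pow(Add(20007, Add(57, 132468)), -1)) = Mul(Rational(-265801059, 14405), Pow(Add(20007, 132525), -1)) = Mul(Rational(-265801059, 14405), Pow(152532, -1)) = Mul(Rational(-265801059, 14405), Rational(1, 152532)) = Rational(-132437, 1094780)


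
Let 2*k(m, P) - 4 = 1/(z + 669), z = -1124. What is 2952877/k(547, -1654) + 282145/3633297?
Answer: 9763098535598545/6608967243 ≈ 1.4773e+6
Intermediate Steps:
k(m, P) = 1819/910 (k(m, P) = 2 + 1/(2*(-1124 + 669)) = 2 + (1/2)/(-455) = 2 + (1/2)*(-1/455) = 2 - 1/910 = 1819/910)
2952877/k(547, -1654) + 282145/3633297 = 2952877/(1819/910) + 282145/3633297 = 2952877*(910/1819) + 282145*(1/3633297) = 2687118070/1819 + 282145/3633297 = 9763098535598545/6608967243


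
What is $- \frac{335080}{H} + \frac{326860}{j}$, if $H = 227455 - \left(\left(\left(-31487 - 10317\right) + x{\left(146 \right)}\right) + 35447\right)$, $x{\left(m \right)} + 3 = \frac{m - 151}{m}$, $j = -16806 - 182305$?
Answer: $- \frac{4179772562436}{1359410242289} \approx -3.0747$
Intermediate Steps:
$j = -199111$
$x{\left(m \right)} = -3 + \frac{-151 + m}{m}$ ($x{\left(m \right)} = -3 + \frac{m - 151}{m} = -3 + \frac{-151 + m}{m}$)
$H = \frac{34136995}{146}$ ($H = 227455 - \left(\left(\left(-31487 - 10317\right) - \left(2 + \frac{151}{146}\right)\right) + 35447\right) = 227455 - \left(\left(\left(-31487 - 10317\right) - \frac{443}{146}\right) + 35447\right) = 227455 - \left(\left(-41804 - \frac{443}{146}\right) + 35447\right) = 227455 - \left(- \frac{6103827}{146} + 35447\right) = 227455 - - \frac{928565}{146} = 227455 + \frac{928565}{146} = \frac{34136995}{146} \approx 2.3382 \cdot 10^{5}$)
$- \frac{335080}{H} + \frac{326860}{j} = - \frac{335080}{\frac{34136995}{146}} + \frac{326860}{-199111} = \left(-335080\right) \frac{146}{34136995} + 326860 \left(- \frac{1}{199111}\right) = - \frac{9784336}{6827399} - \frac{326860}{199111} = - \frac{4179772562436}{1359410242289}$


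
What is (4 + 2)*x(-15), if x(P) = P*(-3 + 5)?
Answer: -180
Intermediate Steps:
x(P) = 2*P (x(P) = P*2 = 2*P)
(4 + 2)*x(-15) = (4 + 2)*(2*(-15)) = 6*(-30) = -180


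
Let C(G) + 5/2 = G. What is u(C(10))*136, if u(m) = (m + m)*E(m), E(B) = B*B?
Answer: 114750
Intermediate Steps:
C(G) = -5/2 + G
E(B) = B²
u(m) = 2*m³ (u(m) = (m + m)*m² = (2*m)*m² = 2*m³)
u(C(10))*136 = (2*(-5/2 + 10)³)*136 = (2*(15/2)³)*136 = (2*(3375/8))*136 = (3375/4)*136 = 114750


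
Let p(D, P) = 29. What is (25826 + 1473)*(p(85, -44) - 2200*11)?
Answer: -659844129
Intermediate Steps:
(25826 + 1473)*(p(85, -44) - 2200*11) = (25826 + 1473)*(29 - 2200*11) = 27299*(29 - 24200) = 27299*(-24171) = -659844129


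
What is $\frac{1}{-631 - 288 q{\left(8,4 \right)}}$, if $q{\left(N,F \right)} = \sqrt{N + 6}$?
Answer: $\frac{631}{763055} - \frac{288 \sqrt{14}}{763055} \approx -0.00058528$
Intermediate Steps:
$q{\left(N,F \right)} = \sqrt{6 + N}$
$\frac{1}{-631 - 288 q{\left(8,4 \right)}} = \frac{1}{-631 - 288 \sqrt{6 + 8}} = \frac{1}{-631 - 288 \sqrt{14}}$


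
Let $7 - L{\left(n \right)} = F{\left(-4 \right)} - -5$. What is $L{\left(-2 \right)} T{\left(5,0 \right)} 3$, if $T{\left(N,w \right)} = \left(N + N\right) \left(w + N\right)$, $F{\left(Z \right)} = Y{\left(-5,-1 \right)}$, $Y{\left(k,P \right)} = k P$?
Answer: $-450$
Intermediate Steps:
$Y{\left(k,P \right)} = P k$
$F{\left(Z \right)} = 5$ ($F{\left(Z \right)} = \left(-1\right) \left(-5\right) = 5$)
$T{\left(N,w \right)} = 2 N \left(N + w\right)$
$L{\left(n \right)} = -3$ ($L{\left(n \right)} = 7 - \left(5 - -5\right) = 7 - \left(5 + 5\right) = 7 - 10 = -3$)
$L{\left(-2 \right)} T{\left(5,0 \right)} 3 = - 3 \cdot 2 \cdot 5 \left(5 + 0\right) 3 = - 3 \cdot 2 \cdot 5 \cdot 5 \cdot 3 = \left(-3\right) 50 \cdot 3 = \left(-150\right) 3 = -450$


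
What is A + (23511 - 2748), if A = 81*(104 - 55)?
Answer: 24732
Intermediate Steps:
A = 3969 (A = 81*49 = 3969)
A + (23511 - 2748) = 3969 + (23511 - 2748) = 3969 + 20763 = 24732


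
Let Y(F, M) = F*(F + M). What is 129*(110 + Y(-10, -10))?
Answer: 39990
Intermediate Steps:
129*(110 + Y(-10, -10)) = 129*(110 - 10*(-10 - 10)) = 129*(110 - 10*(-20)) = 129*(110 + 200) = 129*310 = 39990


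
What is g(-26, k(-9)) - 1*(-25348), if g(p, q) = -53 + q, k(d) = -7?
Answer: 25288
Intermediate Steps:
g(-26, k(-9)) - 1*(-25348) = (-53 - 7) - 1*(-25348) = -60 + 25348 = 25288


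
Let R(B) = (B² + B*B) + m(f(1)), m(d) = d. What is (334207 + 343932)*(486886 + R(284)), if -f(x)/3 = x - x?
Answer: 439568343522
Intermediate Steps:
f(x) = 0 (f(x) = -3*(x - x) = -3*0 = 0)
R(B) = 2*B² (R(B) = (B² + B*B) + 0 = (B² + B²) + 0 = 2*B² + 0 = 2*B²)
(334207 + 343932)*(486886 + R(284)) = (334207 + 343932)*(486886 + 2*284²) = 678139*(486886 + 2*80656) = 678139*(486886 + 161312) = 678139*648198 = 439568343522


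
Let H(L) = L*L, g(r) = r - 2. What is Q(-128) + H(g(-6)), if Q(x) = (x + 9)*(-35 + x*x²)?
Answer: 249565317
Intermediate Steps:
g(r) = -2 + r
Q(x) = (-35 + x³)*(9 + x) (Q(x) = (9 + x)*(-35 + x³) = (-35 + x³)*(9 + x))
H(L) = L²
Q(-128) + H(g(-6)) = (-315 + (-128)⁴ - 35*(-128) + 9*(-128)³) + (-2 - 6)² = (-315 + 268435456 + 4480 + 9*(-2097152)) + (-8)² = (-315 + 268435456 + 4480 - 18874368) + 64 = 249565253 + 64 = 249565317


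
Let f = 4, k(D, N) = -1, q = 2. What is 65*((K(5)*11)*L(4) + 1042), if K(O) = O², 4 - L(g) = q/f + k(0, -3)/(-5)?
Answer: 253435/2 ≈ 1.2672e+5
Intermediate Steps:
L(g) = 33/10 (L(g) = 4 - (2/4 - 1/(-5)) = 4 - (2*(¼) - 1*(-⅕)) = 4 - (½ + ⅕) = 4 - 1*7/10 = 4 - 7/10 = 33/10)
65*((K(5)*11)*L(4) + 1042) = 65*((5²*11)*(33/10) + 1042) = 65*((25*11)*(33/10) + 1042) = 65*(275*(33/10) + 1042) = 65*(1815/2 + 1042) = 65*(3899/2) = 253435/2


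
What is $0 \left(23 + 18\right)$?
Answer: $0$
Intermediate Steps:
$0 \left(23 + 18\right) = 0 \cdot 41 = 0$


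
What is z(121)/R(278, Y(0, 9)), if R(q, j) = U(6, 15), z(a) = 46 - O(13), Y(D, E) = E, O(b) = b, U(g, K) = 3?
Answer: 11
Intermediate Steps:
z(a) = 33 (z(a) = 46 - 1*13 = 46 - 13 = 33)
R(q, j) = 3
z(121)/R(278, Y(0, 9)) = 33/3 = 33*(1/3) = 11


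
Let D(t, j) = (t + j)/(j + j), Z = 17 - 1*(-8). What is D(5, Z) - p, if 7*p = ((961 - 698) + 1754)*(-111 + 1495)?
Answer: -13957619/35 ≈ -3.9879e+5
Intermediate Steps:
Z = 25 (Z = 17 + 8 = 25)
D(t, j) = (j + t)/(2*j) (D(t, j) = (j + t)/((2*j)) = (j + t)*(1/(2*j)) = (j + t)/(2*j))
p = 2791528/7 (p = (((961 - 698) + 1754)*(-111 + 1495))/7 = ((263 + 1754)*1384)/7 = (2017*1384)/7 = (⅐)*2791528 = 2791528/7 ≈ 3.9879e+5)
D(5, Z) - p = (½)*(25 + 5)/25 - 1*2791528/7 = (½)*(1/25)*30 - 2791528/7 = ⅗ - 2791528/7 = -13957619/35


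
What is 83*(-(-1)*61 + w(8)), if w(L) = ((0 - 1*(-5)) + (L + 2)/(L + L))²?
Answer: 492107/64 ≈ 7689.2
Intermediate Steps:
w(L) = (5 + (2 + L)/(2*L))² (w(L) = ((0 + 5) + (2 + L)/((2*L)))² = (5 + (2 + L)*(1/(2*L)))² = (5 + (2 + L)/(2*L))²)
83*(-(-1)*61 + w(8)) = 83*(-(-1)*61 + (¼)*(2 + 11*8)²/8²) = 83*(-1*(-61) + (¼)*(1/64)*(2 + 88)²) = 83*(61 + (¼)*(1/64)*90²) = 83*(61 + (¼)*(1/64)*8100) = 83*(61 + 2025/64) = 83*(5929/64) = 492107/64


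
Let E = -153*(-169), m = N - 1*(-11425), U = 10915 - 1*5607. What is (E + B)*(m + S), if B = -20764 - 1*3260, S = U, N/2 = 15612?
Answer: 87905181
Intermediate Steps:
N = 31224 (N = 2*15612 = 31224)
U = 5308 (U = 10915 - 5607 = 5308)
S = 5308
m = 42649 (m = 31224 - 1*(-11425) = 31224 + 11425 = 42649)
E = 25857
B = -24024 (B = -20764 - 3260 = -24024)
(E + B)*(m + S) = (25857 - 24024)*(42649 + 5308) = 1833*47957 = 87905181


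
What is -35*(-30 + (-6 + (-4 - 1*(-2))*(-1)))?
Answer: 1190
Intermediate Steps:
-35*(-30 + (-6 + (-4 - 1*(-2))*(-1))) = -35*(-30 + (-6 + (-4 + 2)*(-1))) = -35*(-30 + (-6 - 2*(-1))) = -35*(-30 + (-6 + 2)) = -35*(-30 - 4) = -35*(-34) = 1190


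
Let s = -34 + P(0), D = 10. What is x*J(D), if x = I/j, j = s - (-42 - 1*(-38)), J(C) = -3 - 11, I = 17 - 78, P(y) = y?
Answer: -427/15 ≈ -28.467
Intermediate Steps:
I = -61
s = -34 (s = -34 + 0 = -34)
J(C) = -14
j = -30 (j = -34 - (-42 - 1*(-38)) = -34 - (-42 + 38) = -34 - 1*(-4) = -34 + 4 = -30)
x = 61/30 (x = -61/(-30) = -61*(-1/30) = 61/30 ≈ 2.0333)
x*J(D) = (61/30)*(-14) = -427/15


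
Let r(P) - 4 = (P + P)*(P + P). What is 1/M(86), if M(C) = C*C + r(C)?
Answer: 1/36984 ≈ 2.7039e-5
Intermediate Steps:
r(P) = 4 + 4*P² (r(P) = 4 + (P + P)*(P + P) = 4 + (2*P)*(2*P) = 4 + 4*P²)
M(C) = 4 + 5*C² (M(C) = C*C + (4 + 4*C²) = C² + (4 + 4*C²) = 4 + 5*C²)
1/M(86) = 1/(4 + 5*86²) = 1/(4 + 5*7396) = 1/(4 + 36980) = 1/36984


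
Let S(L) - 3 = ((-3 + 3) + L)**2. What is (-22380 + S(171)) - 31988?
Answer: -25124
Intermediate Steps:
S(L) = 3 + L**2 (S(L) = 3 + ((-3 + 3) + L)**2 = 3 + (0 + L)**2 = 3 + L**2)
(-22380 + S(171)) - 31988 = (-22380 + (3 + 171**2)) - 31988 = (-22380 + (3 + 29241)) - 31988 = (-22380 + 29244) - 31988 = 6864 - 31988 = -25124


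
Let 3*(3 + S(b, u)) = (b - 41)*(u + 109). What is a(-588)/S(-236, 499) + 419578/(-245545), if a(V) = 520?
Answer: -2842018994/1654236665 ≈ -1.7180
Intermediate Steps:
S(b, u) = -3 + (-41 + b)*(109 + u)/3 (S(b, u) = -3 + ((b - 41)*(u + 109))/3 = -3 + ((-41 + b)*(109 + u))/3 = -3 + (-41 + b)*(109 + u)/3)
a(-588)/S(-236, 499) + 419578/(-245545) = 520/(-4478/3 - 41/3*499 + (109/3)*(-236) + (⅓)*(-236)*499) + 419578/(-245545) = 520/(-4478/3 - 20459/3 - 25724/3 - 117764/3) + 419578*(-1/245545) = 520/(-168425/3) - 419578/245545 = 520*(-3/168425) - 419578/245545 = -312/33685 - 419578/245545 = -2842018994/1654236665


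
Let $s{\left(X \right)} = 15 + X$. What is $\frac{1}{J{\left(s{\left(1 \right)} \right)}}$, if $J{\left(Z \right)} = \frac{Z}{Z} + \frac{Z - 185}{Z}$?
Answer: $- \frac{16}{153} \approx -0.10458$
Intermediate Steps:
$J{\left(Z \right)} = 1 + \frac{-185 + Z}{Z}$ ($J{\left(Z \right)} = 1 + \frac{Z - 185}{Z} = 1 + \frac{-185 + Z}{Z}$)
$\frac{1}{J{\left(s{\left(1 \right)} \right)}} = \frac{1}{2 - \frac{185}{15 + 1}} = \frac{1}{2 - \frac{185}{16}} = \frac{1}{- \frac{153}{16}} = - \frac{16}{153}$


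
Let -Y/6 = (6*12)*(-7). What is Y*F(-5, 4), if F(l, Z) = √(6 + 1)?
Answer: 3024*√7 ≈ 8000.8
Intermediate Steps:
Y = 3024 (Y = -6*6*12*(-7) = -432*(-7) = -6*(-504) = 3024)
F(l, Z) = √7
Y*F(-5, 4) = 3024*√7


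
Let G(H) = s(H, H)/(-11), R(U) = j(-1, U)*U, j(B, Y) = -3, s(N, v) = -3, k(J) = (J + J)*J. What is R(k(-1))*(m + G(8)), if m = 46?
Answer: -3054/11 ≈ -277.64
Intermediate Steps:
k(J) = 2*J**2 (k(J) = (2*J)*J = 2*J**2)
R(U) = -3*U
G(H) = 3/11 (G(H) = -3/(-11) = -3*(-1/11) = 3/11)
R(k(-1))*(m + G(8)) = (-6*(-1)**2)*(46 + 3/11) = -6*(509/11) = -3*2*(509/11) = -6*509/11 = -3054/11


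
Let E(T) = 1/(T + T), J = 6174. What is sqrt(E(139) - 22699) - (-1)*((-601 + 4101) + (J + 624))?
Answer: 10298 + I*sqrt(1754269238)/278 ≈ 10298.0 + 150.66*I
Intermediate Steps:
E(T) = 1/(2*T)
sqrt(E(139) - 22699) - (-1)*((-601 + 4101) + (J + 624)) = sqrt((1/2)/139 - 22699) - (-1)*((-601 + 4101) + (6174 + 624)) = sqrt((1/2)*(1/139) - 22699) - (-1)*(3500 + 6798) = sqrt(1/278 - 22699) - (-1)*10298 = sqrt(-6310321/278) - 1*(-10298) = I*sqrt(1754269238)/278 + 10298 = 10298 + I*sqrt(1754269238)/278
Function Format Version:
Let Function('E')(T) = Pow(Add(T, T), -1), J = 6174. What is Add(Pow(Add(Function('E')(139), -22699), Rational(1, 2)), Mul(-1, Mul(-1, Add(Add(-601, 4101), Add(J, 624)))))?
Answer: Add(10298, Mul(Rational(1, 278), I, Pow(1754269238, Rational(1, 2)))) ≈ Add(10298., Mul(150.66, I))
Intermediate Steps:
Function('E')(T) = Mul(Rational(1, 2), Pow(T, -1)) (Function('E')(T) = Pow(Mul(2, T), -1) = Mul(Rational(1, 2), Pow(T, -1)))
Add(Pow(Add(Function('E')(139), -22699), Rational(1, 2)), Mul(-1, Mul(-1, Add(Add(-601, 4101), Add(J, 624))))) = Add(Pow(Add(Mul(Rational(1, 2), Pow(139, -1)), -22699), Rational(1, 2)), Mul(-1, Mul(-1, Add(Add(-601, 4101), Add(6174, 624))))) = Add(Pow(Add(Mul(Rational(1, 2), Rational(1, 139)), -22699), Rational(1, 2)), Mul(-1, Mul(-1, Add(3500, 6798)))) = Add(Pow(Add(Rational(1, 278), -22699), Rational(1, 2)), Mul(-1, Mul(-1, 10298))) = Add(Pow(Rational(-6310321, 278), Rational(1, 2)), Mul(-1, -10298)) = Add(Mul(Rational(1, 278), I, Pow(1754269238, Rational(1, 2))), 10298) = Add(10298, Mul(Rational(1, 278), I, Pow(1754269238, Rational(1, 2))))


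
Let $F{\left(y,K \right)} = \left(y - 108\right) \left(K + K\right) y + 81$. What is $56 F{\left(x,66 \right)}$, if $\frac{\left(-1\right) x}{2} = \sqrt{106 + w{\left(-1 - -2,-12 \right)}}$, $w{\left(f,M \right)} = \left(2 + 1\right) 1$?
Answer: $3227448 + 1596672 \sqrt{109} \approx 1.9897 \cdot 10^{7}$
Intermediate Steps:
$w{\left(f,M \right)} = 3$ ($w{\left(f,M \right)} = 3 \cdot 1 = 3$)
$x = - 2 \sqrt{109}$ ($x = - 2 \sqrt{106 + 3} = - 2 \sqrt{109} \approx -20.881$)
$F{\left(y,K \right)} = 81 + 2 K y \left(-108 + y\right)$ ($F{\left(y,K \right)} = \left(-108 + y\right) 2 K y + 81 = 2 K \left(-108 + y\right) y + 81 = 2 K y \left(-108 + y\right) + 81 = 81 + 2 K y \left(-108 + y\right)$)
$56 F{\left(x,66 \right)} = 56 \left(81 - 14256 \left(- 2 \sqrt{109}\right) + 2 \cdot 66 \left(- 2 \sqrt{109}\right)^{2}\right) = 56 \left(81 + 28512 \sqrt{109} + 2 \cdot 66 \cdot 436\right) = 56 \left(81 + 28512 \sqrt{109} + 57552\right) = 56 \left(57633 + 28512 \sqrt{109}\right) = 3227448 + 1596672 \sqrt{109}$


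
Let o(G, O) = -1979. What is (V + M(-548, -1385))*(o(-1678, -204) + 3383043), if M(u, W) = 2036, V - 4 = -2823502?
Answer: -9539543595568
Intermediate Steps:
V = -2823498 (V = 4 - 2823502 = -2823498)
(V + M(-548, -1385))*(o(-1678, -204) + 3383043) = (-2823498 + 2036)*(-1979 + 3383043) = -2821462*3381064 = -9539543595568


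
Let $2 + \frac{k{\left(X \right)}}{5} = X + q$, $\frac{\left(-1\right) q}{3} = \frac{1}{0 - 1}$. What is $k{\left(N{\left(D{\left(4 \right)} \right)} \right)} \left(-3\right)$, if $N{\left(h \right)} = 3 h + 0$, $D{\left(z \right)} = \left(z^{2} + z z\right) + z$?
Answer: $-1635$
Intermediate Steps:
$D{\left(z \right)} = z + 2 z^{2}$ ($D{\left(z \right)} = \left(z^{2} + z^{2}\right) + z = 2 z^{2} + z = z + 2 z^{2}$)
$N{\left(h \right)} = 3 h$
$q = 3$ ($q = - \frac{3}{0 - 1} = - \frac{3}{-1} = \left(-3\right) \left(-1\right) = 3$)
$k{\left(X \right)} = 5 + 5 X$ ($k{\left(X \right)} = -10 + 5 \left(X + 3\right) = -10 + 5 \left(3 + X\right) = -10 + \left(15 + 5 X\right) = 5 + 5 X$)
$k{\left(N{\left(D{\left(4 \right)} \right)} \right)} \left(-3\right) = \left(5 + 5 \cdot 3 \cdot 4 \left(1 + 2 \cdot 4\right)\right) \left(-3\right) = \left(5 + 5 \cdot 3 \cdot 4 \left(1 + 8\right)\right) \left(-3\right) = \left(5 + 5 \cdot 3 \cdot 4 \cdot 9\right) \left(-3\right) = \left(5 + 5 \cdot 3 \cdot 36\right) \left(-3\right) = \left(5 + 5 \cdot 108\right) \left(-3\right) = \left(5 + 540\right) \left(-3\right) = 545 \left(-3\right) = -1635$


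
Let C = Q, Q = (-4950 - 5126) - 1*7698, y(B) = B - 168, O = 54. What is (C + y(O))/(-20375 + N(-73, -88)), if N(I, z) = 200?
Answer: 17888/20175 ≈ 0.88664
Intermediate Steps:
y(B) = -168 + B
Q = -17774 (Q = -10076 - 7698 = -17774)
C = -17774
(C + y(O))/(-20375 + N(-73, -88)) = (-17774 + (-168 + 54))/(-20375 + 200) = (-17774 - 114)/(-20175) = -17888*(-1/20175) = 17888/20175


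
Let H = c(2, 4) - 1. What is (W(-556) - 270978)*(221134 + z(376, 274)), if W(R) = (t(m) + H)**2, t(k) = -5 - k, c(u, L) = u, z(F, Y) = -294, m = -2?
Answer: -59841898160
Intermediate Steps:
H = 1 (H = 2 - 1 = 1)
W(R) = 4 (W(R) = ((-5 - 1*(-2)) + 1)**2 = ((-5 + 2) + 1)**2 = (-3 + 1)**2 = (-2)**2 = 4)
(W(-556) - 270978)*(221134 + z(376, 274)) = (4 - 270978)*(221134 - 294) = -270974*220840 = -59841898160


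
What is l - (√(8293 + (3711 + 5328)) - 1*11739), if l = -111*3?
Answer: 11406 - 2*√4333 ≈ 11274.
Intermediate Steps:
l = -333
l - (√(8293 + (3711 + 5328)) - 1*11739) = -333 - (√(8293 + (3711 + 5328)) - 1*11739) = -333 - (√(8293 + 9039) - 11739) = -333 - (√17332 - 11739) = -333 - (2*√4333 - 11739) = -333 - (-11739 + 2*√4333) = -333 + (11739 - 2*√4333) = 11406 - 2*√4333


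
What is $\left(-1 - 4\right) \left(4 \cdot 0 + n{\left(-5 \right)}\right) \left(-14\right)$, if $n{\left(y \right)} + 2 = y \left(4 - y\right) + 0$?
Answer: $-3290$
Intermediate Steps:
$n{\left(y \right)} = -2 + y \left(4 - y\right)$ ($n{\left(y \right)} = -2 + \left(y \left(4 - y\right) + 0\right) = -2 + y \left(4 - y\right)$)
$\left(-1 - 4\right) \left(4 \cdot 0 + n{\left(-5 \right)}\right) \left(-14\right) = \left(-1 - 4\right) \left(4 \cdot 0 - 47\right) \left(-14\right) = - 5 \left(0 - 47\right) \left(-14\right) = \left(-5\right) \left(-47\right) \left(-14\right) = 235 \left(-14\right) = -3290$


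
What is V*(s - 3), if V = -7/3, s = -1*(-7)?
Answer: -28/3 ≈ -9.3333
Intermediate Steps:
s = 7
V = -7/3 (V = -7*1/3 = -7/3 ≈ -2.3333)
V*(s - 3) = -7*(7 - 3)/3 = -7/3*4 = -28/3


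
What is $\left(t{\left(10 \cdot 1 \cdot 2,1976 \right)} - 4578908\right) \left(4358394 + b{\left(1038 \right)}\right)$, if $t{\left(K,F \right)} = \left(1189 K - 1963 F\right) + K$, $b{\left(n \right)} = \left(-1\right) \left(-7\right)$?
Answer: $-36758736600396$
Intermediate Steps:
$b{\left(n \right)} = 7$
$t{\left(K,F \right)} = - 1963 F + 1190 K$ ($t{\left(K,F \right)} = \left(- 1963 F + 1189 K\right) + K = - 1963 F + 1190 K$)
$\left(t{\left(10 \cdot 1 \cdot 2,1976 \right)} - 4578908\right) \left(4358394 + b{\left(1038 \right)}\right) = \left(\left(\left(-1963\right) 1976 + 1190 \cdot 10 \cdot 1 \cdot 2\right) - 4578908\right) \left(4358394 + 7\right) = \left(\left(-3878888 + 1190 \cdot 10 \cdot 2\right) - 4578908\right) 4358401 = \left(\left(-3878888 + 1190 \cdot 20\right) - 4578908\right) 4358401 = \left(\left(-3878888 + 23800\right) - 4578908\right) 4358401 = \left(-3855088 - 4578908\right) 4358401 = \left(-8433996\right) 4358401 = -36758736600396$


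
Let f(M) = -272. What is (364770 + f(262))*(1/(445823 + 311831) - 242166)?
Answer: -33438689050068187/378827 ≈ -8.8269e+10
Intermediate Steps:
(364770 + f(262))*(1/(445823 + 311831) - 242166) = (364770 - 272)*(1/(445823 + 311831) - 242166) = 364498*(1/757654 - 242166) = 364498*(-183478038563/757654) = -33438689050068187/378827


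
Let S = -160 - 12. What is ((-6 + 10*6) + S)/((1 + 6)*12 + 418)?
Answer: -59/251 ≈ -0.23506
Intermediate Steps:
S = -172
((-6 + 10*6) + S)/((1 + 6)*12 + 418) = ((-6 + 10*6) - 172)/((1 + 6)*12 + 418) = ((-6 + 60) - 172)/(7*12 + 418) = (54 - 172)/(84 + 418) = -118/502 = -118*1/502 = -59/251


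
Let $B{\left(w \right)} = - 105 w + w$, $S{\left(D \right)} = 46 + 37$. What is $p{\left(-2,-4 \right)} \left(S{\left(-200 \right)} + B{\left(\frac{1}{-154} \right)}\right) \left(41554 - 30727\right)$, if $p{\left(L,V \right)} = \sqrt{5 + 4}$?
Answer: $\frac{209275083}{77} \approx 2.7179 \cdot 10^{6}$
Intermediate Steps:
$p{\left(L,V \right)} = 3$ ($p{\left(L,V \right)} = \sqrt{9} = 3$)
$S{\left(D \right)} = 83$
$B{\left(w \right)} = - 104 w$
$p{\left(-2,-4 \right)} \left(S{\left(-200 \right)} + B{\left(\frac{1}{-154} \right)}\right) \left(41554 - 30727\right) = 3 \left(83 - \frac{104}{-154}\right) \left(41554 - 30727\right) = 3 \left(83 - - \frac{52}{77}\right) 10827 = 3 \left(83 + \frac{52}{77}\right) 10827 = 3 \cdot \frac{6443}{77} \cdot 10827 = 3 \cdot \frac{69758361}{77} = \frac{209275083}{77}$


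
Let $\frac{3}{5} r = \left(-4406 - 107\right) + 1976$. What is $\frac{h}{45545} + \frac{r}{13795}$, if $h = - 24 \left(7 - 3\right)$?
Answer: $- \frac{116342257}{376975965} \approx -0.30862$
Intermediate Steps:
$h = -96$ ($h = \left(-24\right) 4 = -96$)
$r = - \frac{12685}{3}$ ($r = \frac{5 \left(\left(-4406 - 107\right) + 1976\right)}{3} = \frac{5 \left(-4513 + 1976\right)}{3} = \frac{5}{3} \left(-2537\right) = - \frac{12685}{3} \approx -4228.3$)
$\frac{h}{45545} + \frac{r}{13795} = - \frac{96}{45545} - \frac{12685}{3 \cdot 13795} = \left(-96\right) \frac{1}{45545} - \frac{2537}{8277} = - \frac{96}{45545} - \frac{2537}{8277} = - \frac{116342257}{376975965}$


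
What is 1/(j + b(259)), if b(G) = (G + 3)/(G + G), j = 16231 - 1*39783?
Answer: -259/6099837 ≈ -4.2460e-5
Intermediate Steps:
j = -23552 (j = 16231 - 39783 = -23552)
b(G) = (3 + G)/(2*G) (b(G) = (3 + G)/((2*G)) = (3 + G)*(1/(2*G)) = (3 + G)/(2*G))
1/(j + b(259)) = 1/(-23552 + (1/2)*(3 + 259)/259) = 1/(-23552 + (1/2)*(1/259)*262) = 1/(-23552 + 131/259) = 1/(-6099837/259) = -259/6099837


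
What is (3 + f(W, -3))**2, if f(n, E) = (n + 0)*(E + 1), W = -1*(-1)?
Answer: 1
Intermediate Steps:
W = 1
f(n, E) = n*(1 + E)
(3 + f(W, -3))**2 = (3 + 1*(1 - 3))**2 = (3 + 1*(-2))**2 = (3 - 2)**2 = 1**2 = 1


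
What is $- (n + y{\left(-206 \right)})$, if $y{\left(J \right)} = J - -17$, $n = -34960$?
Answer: $35149$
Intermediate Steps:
$y{\left(J \right)} = 17 + J$ ($y{\left(J \right)} = J + 17 = 17 + J$)
$- (n + y{\left(-206 \right)}) = - (-34960 + \left(17 - 206\right)) = - (-34960 - 189) = \left(-1\right) \left(-35149\right) = 35149$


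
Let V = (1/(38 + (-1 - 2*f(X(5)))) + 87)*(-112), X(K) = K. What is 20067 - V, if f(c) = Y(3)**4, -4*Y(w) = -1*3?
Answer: 19826363/665 ≈ 29814.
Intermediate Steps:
Y(w) = 3/4 (Y(w) = -(-1)*3/4 = -1/4*(-3) = 3/4)
f(c) = 81/256 (f(c) = (3/4)**4 = 81/256)
V = -6481808/665 (V = (1/(38 + (-1 - 2*81/256)) + 87)*(-112) = (1/(38 + (-1 - 81/128)) + 87)*(-112) = (1/(38 - 209/128) + 87)*(-112) = (1/(4655/128) + 87)*(-112) = (128/4655 + 87)*(-112) = (405113/4655)*(-112) = -6481808/665 ≈ -9747.1)
20067 - V = 20067 - 1*(-6481808/665) = 20067 + 6481808/665 = 19826363/665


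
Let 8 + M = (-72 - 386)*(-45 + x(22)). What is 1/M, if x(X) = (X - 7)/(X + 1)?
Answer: 23/466976 ≈ 4.9253e-5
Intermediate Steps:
x(X) = (-7 + X)/(1 + X)
M = 466976/23 (M = -8 + (-72 - 386)*(-45 + (-7 + 22)/(1 + 22)) = -8 - 458*(-45 + 15/23) = -8 - 458*(-1020/23) = -8 + 467160/23 = 466976/23 ≈ 20303.)
1/M = 1/(466976/23) = 23/466976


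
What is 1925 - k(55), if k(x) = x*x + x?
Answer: -1155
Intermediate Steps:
k(x) = x + x² (k(x) = x² + x = x + x²)
1925 - k(55) = 1925 - 55*(1 + 55) = 1925 - 55*56 = 1925 - 1*3080 = 1925 - 3080 = -1155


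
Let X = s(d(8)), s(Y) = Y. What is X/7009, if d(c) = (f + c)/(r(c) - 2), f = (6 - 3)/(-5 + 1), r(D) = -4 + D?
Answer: 29/56072 ≈ 0.00051719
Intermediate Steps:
f = -¾ (f = 3/(-4) = 3*(-¼) = -¾ ≈ -0.75000)
d(c) = (-¾ + c)/(-6 + c) (d(c) = (-¾ + c)/((-4 + c) - 2) = (-¾ + c)/(-6 + c))
X = 29/8 (X = (-¾ + 8)/(-6 + 8) = (29/4)/2 = (½)*(29/4) = 29/8 ≈ 3.6250)
X/7009 = (29/8)/7009 = (29/8)*(1/7009) = 29/56072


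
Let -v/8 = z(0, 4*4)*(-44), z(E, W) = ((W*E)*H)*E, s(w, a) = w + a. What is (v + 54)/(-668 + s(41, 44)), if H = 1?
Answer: -54/583 ≈ -0.092624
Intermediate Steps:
s(w, a) = a + w
z(E, W) = W*E² (z(E, W) = ((W*E)*1)*E = ((E*W)*1)*E = (E*W)*E = W*E²)
v = 0 (v = -8*(4*4)*0²*(-44) = -8*16*0*(-44) = -0*(-44) = -8*0 = 0)
(v + 54)/(-668 + s(41, 44)) = (0 + 54)/(-668 + (44 + 41)) = 54/(-668 + 85) = 54/(-583) = 54*(-1/583) = -54/583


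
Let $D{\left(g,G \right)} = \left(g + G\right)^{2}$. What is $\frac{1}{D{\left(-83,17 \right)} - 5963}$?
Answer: $- \frac{1}{1607} \approx -0.00062228$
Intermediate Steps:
$D{\left(g,G \right)} = \left(G + g\right)^{2}$
$\frac{1}{D{\left(-83,17 \right)} - 5963} = \frac{1}{\left(17 - 83\right)^{2} - 5963} = \frac{1}{\left(-66\right)^{2} - 5963} = \frac{1}{4356 - 5963} = \frac{1}{-1607} = - \frac{1}{1607}$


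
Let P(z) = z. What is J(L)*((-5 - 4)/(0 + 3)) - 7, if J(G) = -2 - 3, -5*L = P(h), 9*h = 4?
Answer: 8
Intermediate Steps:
h = 4/9 (h = (⅑)*4 = 4/9 ≈ 0.44444)
L = -4/45 (L = -⅕*4/9 = -4/45 ≈ -0.088889)
J(G) = -5
J(L)*((-5 - 4)/(0 + 3)) - 7 = -5*(-5 - 4)/(0 + 3) - 7 = -(-45)/3 - 7 = -5*(-3) - 7 = 15 - 7 = 8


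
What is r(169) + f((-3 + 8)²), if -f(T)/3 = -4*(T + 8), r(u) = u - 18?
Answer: 547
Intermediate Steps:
r(u) = -18 + u
f(T) = 96 + 12*T (f(T) = -(-12)*(T + 8) = -(-12)*(8 + T) = -3*(-32 - 4*T) = 96 + 12*T)
r(169) + f((-3 + 8)²) = (-18 + 169) + (96 + 12*(-3 + 8)²) = 151 + (96 + 12*5²) = 151 + (96 + 12*25) = 151 + (96 + 300) = 151 + 396 = 547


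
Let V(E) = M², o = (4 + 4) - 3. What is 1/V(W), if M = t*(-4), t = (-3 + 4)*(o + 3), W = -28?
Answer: 1/1024 ≈ 0.00097656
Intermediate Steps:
o = 5 (o = 8 - 3 = 5)
t = 8 (t = (-3 + 4)*(5 + 3) = 1*8 = 8)
M = -32 (M = 8*(-4) = -32)
V(E) = 1024 (V(E) = (-32)² = 1024)
1/V(W) = 1/1024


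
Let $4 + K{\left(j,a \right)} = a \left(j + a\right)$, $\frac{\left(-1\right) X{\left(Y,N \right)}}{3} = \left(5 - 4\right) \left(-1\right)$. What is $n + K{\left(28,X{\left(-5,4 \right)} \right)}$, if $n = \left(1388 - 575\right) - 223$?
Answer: $679$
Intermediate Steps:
$X{\left(Y,N \right)} = 3$ ($X{\left(Y,N \right)} = - 3 \left(5 - 4\right) \left(-1\right) = - 3 \cdot 1 \left(-1\right) = \left(-3\right) \left(-1\right) = 3$)
$K{\left(j,a \right)} = -4 + a \left(a + j\right)$ ($K{\left(j,a \right)} = -4 + a \left(j + a\right) = -4 + a \left(a + j\right)$)
$n = 590$ ($n = 813 - 223 = 590$)
$n + K{\left(28,X{\left(-5,4 \right)} \right)} = 590 + \left(-4 + 3^{2} + 3 \cdot 28\right) = 590 + \left(-4 + 9 + 84\right) = 590 + 89 = 679$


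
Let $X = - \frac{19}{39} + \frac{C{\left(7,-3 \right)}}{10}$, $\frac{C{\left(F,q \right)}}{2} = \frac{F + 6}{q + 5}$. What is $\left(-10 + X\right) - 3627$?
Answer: $- \frac{1418113}{390} \approx -3636.2$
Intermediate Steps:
$C{\left(F,q \right)} = \frac{2 \left(6 + F\right)}{5 + q}$ ($C{\left(F,q \right)} = 2 \frac{F + 6}{q + 5} = 2 \frac{6 + F}{5 + q} = \frac{2 \left(6 + F\right)}{5 + q}$)
$X = \frac{317}{390}$ ($X = - \frac{19}{39} + \frac{2 \frac{1}{5 - 3} \left(6 + 7\right)}{10} = \left(-19\right) \frac{1}{39} + 2 \cdot \frac{1}{2} \cdot 13 \cdot \frac{1}{10} = - \frac{19}{39} + 2 \cdot \frac{1}{2} \cdot 13 \cdot \frac{1}{10} = - \frac{19}{39} + 13 \cdot \frac{1}{10} = - \frac{19}{39} + \frac{13}{10} = \frac{317}{390} \approx 0.81282$)
$\left(-10 + X\right) - 3627 = \left(-10 + \frac{317}{390}\right) - 3627 = - \frac{3583}{390} - 3627 = - \frac{1418113}{390}$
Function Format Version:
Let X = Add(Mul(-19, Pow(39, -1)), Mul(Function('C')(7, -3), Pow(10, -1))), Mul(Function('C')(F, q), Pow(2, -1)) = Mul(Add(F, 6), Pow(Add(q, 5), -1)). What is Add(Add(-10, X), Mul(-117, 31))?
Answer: Rational(-1418113, 390) ≈ -3636.2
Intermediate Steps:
Function('C')(F, q) = Mul(2, Pow(Add(5, q), -1), Add(6, F)) (Function('C')(F, q) = Mul(2, Mul(Add(F, 6), Pow(Add(q, 5), -1))) = Mul(2, Mul(Add(6, F), Pow(Add(5, q), -1))) = Mul(2, Mul(Pow(Add(5, q), -1), Add(6, F))) = Mul(2, Pow(Add(5, q), -1), Add(6, F)))
X = Rational(317, 390) (X = Add(Mul(-19, Pow(39, -1)), Mul(Mul(2, Pow(Add(5, -3), -1), Add(6, 7)), Pow(10, -1))) = Add(Mul(-19, Rational(1, 39)), Mul(Mul(2, Pow(2, -1), 13), Rational(1, 10))) = Add(Rational(-19, 39), Mul(Mul(2, Rational(1, 2), 13), Rational(1, 10))) = Add(Rational(-19, 39), Mul(13, Rational(1, 10))) = Add(Rational(-19, 39), Rational(13, 10)) = Rational(317, 390) ≈ 0.81282)
Add(Add(-10, X), Mul(-117, 31)) = Add(Add(-10, Rational(317, 390)), Mul(-117, 31)) = Add(Rational(-3583, 390), -3627) = Rational(-1418113, 390)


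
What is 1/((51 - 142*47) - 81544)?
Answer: -1/88167 ≈ -1.1342e-5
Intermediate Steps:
1/((51 - 142*47) - 81544) = 1/((51 - 6674) - 81544) = 1/(-6623 - 81544) = 1/(-88167) = -1/88167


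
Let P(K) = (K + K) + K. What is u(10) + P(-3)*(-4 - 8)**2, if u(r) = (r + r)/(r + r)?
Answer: -1295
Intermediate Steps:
u(r) = 1 (u(r) = (2*r)/((2*r)) = (2*r)*(1/(2*r)) = 1)
P(K) = 3*K (P(K) = 2*K + K = 3*K)
u(10) + P(-3)*(-4 - 8)**2 = 1 + (3*(-3))*(-4 - 8)**2 = 1 - 9*(-12)**2 = 1 - 9*144 = 1 - 1296 = -1295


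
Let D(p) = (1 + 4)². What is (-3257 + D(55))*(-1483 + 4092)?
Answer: -8432288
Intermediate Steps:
D(p) = 25 (D(p) = 5² = 25)
(-3257 + D(55))*(-1483 + 4092) = (-3257 + 25)*(-1483 + 4092) = -3232*2609 = -8432288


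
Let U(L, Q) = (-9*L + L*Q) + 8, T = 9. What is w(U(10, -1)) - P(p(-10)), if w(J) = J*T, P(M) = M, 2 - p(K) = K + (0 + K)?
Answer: -850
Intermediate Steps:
U(L, Q) = 8 - 9*L + L*Q
p(K) = 2 - 2*K (p(K) = 2 - (K + (0 + K)) = 2 - (K + K) = 2 - 2*K)
w(J) = 9*J (w(J) = J*9 = 9*J)
w(U(10, -1)) - P(p(-10)) = 9*(8 - 9*10 + 10*(-1)) - (2 - 2*(-10)) = 9*(8 - 90 - 10) - (2 + 20) = 9*(-92) - 1*22 = -828 - 22 = -850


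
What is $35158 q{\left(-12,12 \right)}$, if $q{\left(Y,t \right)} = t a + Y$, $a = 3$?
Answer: $843792$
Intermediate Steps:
$q{\left(Y,t \right)} = Y + 3 t$ ($q{\left(Y,t \right)} = t 3 + Y = 3 t + Y = Y + 3 t$)
$35158 q{\left(-12,12 \right)} = 35158 \left(-12 + 3 \cdot 12\right) = 35158 \left(-12 + 36\right) = 35158 \cdot 24 = 843792$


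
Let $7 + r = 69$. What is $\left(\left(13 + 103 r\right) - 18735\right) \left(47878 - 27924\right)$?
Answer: $-246152544$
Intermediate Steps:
$r = 62$ ($r = -7 + 69 = 62$)
$\left(\left(13 + 103 r\right) - 18735\right) \left(47878 - 27924\right) = \left(\left(13 + 103 \cdot 62\right) - 18735\right) \left(47878 - 27924\right) = \left(\left(13 + 6386\right) - 18735\right) 19954 = \left(6399 - 18735\right) 19954 = \left(-12336\right) 19954 = -246152544$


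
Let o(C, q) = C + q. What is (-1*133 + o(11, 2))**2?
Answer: 14400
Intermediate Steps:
(-1*133 + o(11, 2))**2 = (-1*133 + (11 + 2))**2 = (-133 + 13)**2 = (-120)**2 = 14400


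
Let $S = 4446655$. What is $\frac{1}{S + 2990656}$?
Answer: $\frac{1}{7437311} \approx 1.3446 \cdot 10^{-7}$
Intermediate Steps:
$\frac{1}{S + 2990656} = \frac{1}{4446655 + 2990656} = \frac{1}{7437311}$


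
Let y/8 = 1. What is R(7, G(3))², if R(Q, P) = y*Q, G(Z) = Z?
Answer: 3136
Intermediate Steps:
y = 8 (y = 8*1 = 8)
R(Q, P) = 8*Q
R(7, G(3))² = (8*7)² = 56² = 3136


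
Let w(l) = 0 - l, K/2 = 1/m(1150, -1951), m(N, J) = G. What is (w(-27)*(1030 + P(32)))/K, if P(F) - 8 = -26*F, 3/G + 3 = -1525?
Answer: -8343/1528 ≈ -5.4601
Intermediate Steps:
G = -3/1528 (G = 3/(-3 - 1525) = 3/(-1528) = 3*(-1/1528) = -3/1528 ≈ -0.0019634)
m(N, J) = -3/1528
P(F) = 8 - 26*F
K = -3056/3 (K = 2/(-3/1528) = 2*(-1528/3) = -3056/3 ≈ -1018.7)
w(l) = -l
(w(-27)*(1030 + P(32)))/K = ((-1*(-27))*(1030 + (8 - 26*32)))/(-3056/3) = (27*(1030 + (8 - 832)))*(-3/3056) = (27*(1030 - 824))*(-3/3056) = (27*206)*(-3/3056) = 5562*(-3/3056) = -8343/1528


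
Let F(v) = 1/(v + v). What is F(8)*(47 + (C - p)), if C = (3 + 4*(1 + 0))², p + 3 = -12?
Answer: 111/16 ≈ 6.9375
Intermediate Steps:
F(v) = 1/(2*v)
p = -15 (p = -3 - 12 = -15)
C = 49 (C = (3 + 4*1)² = (3 + 4)² = 7² = 49)
F(8)*(47 + (C - p)) = ((½)/8)*(47 + (49 - 1*(-15))) = ((½)*(⅛))*(47 + (49 + 15)) = (47 + 64)/16 = (1/16)*111 = 111/16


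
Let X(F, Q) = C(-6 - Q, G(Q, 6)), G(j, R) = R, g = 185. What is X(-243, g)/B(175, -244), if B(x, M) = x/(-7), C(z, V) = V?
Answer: -6/25 ≈ -0.24000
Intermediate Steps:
X(F, Q) = 6
B(x, M) = -x/7 (B(x, M) = x*(-⅐) = -x/7)
X(-243, g)/B(175, -244) = 6/((-⅐*175)) = 6/(-25) = 6*(-1/25) = -6/25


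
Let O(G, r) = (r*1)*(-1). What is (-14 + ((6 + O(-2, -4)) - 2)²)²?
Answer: 2500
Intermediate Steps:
O(G, r) = -r (O(G, r) = r*(-1) = -r)
(-14 + ((6 + O(-2, -4)) - 2)²)² = (-14 + ((6 - 1*(-4)) - 2)²)² = (-14 + ((6 + 4) - 2)²)² = (-14 + (10 - 2)²)² = (-14 + 8²)² = (-14 + 64)² = 50² = 2500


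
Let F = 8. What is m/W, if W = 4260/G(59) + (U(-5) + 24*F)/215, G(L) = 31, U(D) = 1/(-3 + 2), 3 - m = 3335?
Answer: -22207780/921821 ≈ -24.091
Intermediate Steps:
m = -3332 (m = 3 - 1*3335 = 3 - 3335 = -3332)
U(D) = -1 (U(D) = 1/(-1) = -1)
W = 921821/6665 (W = 4260/31 + (-1 + 24*8)/215 = 4260*(1/31) + (-1 + 192)*(1/215) = 4260/31 + 191*(1/215) = 4260/31 + 191/215 = 921821/6665 ≈ 138.31)
m/W = -3332/921821/6665 = -3332*6665/921821 = -22207780/921821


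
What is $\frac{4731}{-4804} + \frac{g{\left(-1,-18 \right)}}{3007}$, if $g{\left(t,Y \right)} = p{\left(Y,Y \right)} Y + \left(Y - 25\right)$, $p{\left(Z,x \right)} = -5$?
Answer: $- \frac{14000329}{14445628} \approx -0.96917$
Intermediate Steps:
$g{\left(t,Y \right)} = -25 - 4 Y$ ($g{\left(t,Y \right)} = - 5 Y + \left(Y - 25\right) = - 5 Y + \left(-25 + Y\right) = -25 - 4 Y$)
$\frac{4731}{-4804} + \frac{g{\left(-1,-18 \right)}}{3007} = \frac{4731}{-4804} + \frac{-25 - -72}{3007} = 4731 \left(- \frac{1}{4804}\right) + \left(-25 + 72\right) \frac{1}{3007} = - \frac{4731}{4804} + 47 \cdot \frac{1}{3007} = - \frac{4731}{4804} + \frac{47}{3007} = - \frac{14000329}{14445628}$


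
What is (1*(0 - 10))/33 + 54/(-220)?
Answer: -181/330 ≈ -0.54848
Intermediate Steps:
(1*(0 - 10))/33 + 54/(-220) = (1*(-10))*(1/33) + 54*(-1/220) = -10*1/33 - 27/110 = -10/33 - 27/110 = -181/330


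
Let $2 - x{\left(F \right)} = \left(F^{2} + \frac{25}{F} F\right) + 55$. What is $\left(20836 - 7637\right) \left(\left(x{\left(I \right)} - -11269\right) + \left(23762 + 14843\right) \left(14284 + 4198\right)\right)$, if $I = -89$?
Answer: $9417498115120$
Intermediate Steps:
$x{\left(F \right)} = -78 - F^{2}$ ($x{\left(F \right)} = 2 - \left(\left(F^{2} + \frac{25}{F} F\right) + 55\right) = 2 - \left(\left(F^{2} + 25\right) + 55\right) = 2 - \left(\left(25 + F^{2}\right) + 55\right) = 2 - \left(80 + F^{2}\right) = -78 - F^{2}$)
$\left(20836 - 7637\right) \left(\left(x{\left(I \right)} - -11269\right) + \left(23762 + 14843\right) \left(14284 + 4198\right)\right) = \left(20836 - 7637\right) \left(\left(\left(-78 - \left(-89\right)^{2}\right) - -11269\right) + \left(23762 + 14843\right) \left(14284 + 4198\right)\right) = 13199 \left(\left(\left(-78 - 7921\right) + 11269\right) + 38605 \cdot 18482\right) = 13199 \left(\left(\left(-78 - 7921\right) + 11269\right) + 713497610\right) = 13199 \left(\left(-7999 + 11269\right) + 713497610\right) = 13199 \left(3270 + 713497610\right) = 13199 \cdot 713500880 = 9417498115120$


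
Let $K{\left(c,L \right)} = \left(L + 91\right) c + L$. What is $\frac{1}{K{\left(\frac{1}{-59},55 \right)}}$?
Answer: $\frac{59}{3099} \approx 0.019038$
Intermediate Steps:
$K{\left(c,L \right)} = L + c \left(91 + L\right)$ ($K{\left(c,L \right)} = \left(91 + L\right) c + L = c \left(91 + L\right) + L = L + c \left(91 + L\right)$)
$\frac{1}{K{\left(\frac{1}{-59},55 \right)}} = \frac{1}{55 + \frac{91}{-59} + \frac{55}{-59}} = \frac{1}{55 + 91 \left(- \frac{1}{59}\right) + 55 \left(- \frac{1}{59}\right)} = \frac{1}{55 - \frac{91}{59} - \frac{55}{59}} = \frac{1}{\frac{3099}{59}} = \frac{59}{3099}$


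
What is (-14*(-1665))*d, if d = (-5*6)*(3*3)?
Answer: -6293700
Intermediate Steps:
d = -270 (d = -30*9 = -270)
(-14*(-1665))*d = -14*(-1665)*(-270) = 23310*(-270) = -6293700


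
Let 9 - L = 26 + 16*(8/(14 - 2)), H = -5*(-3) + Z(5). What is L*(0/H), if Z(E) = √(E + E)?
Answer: 0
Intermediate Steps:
Z(E) = √2*√E (Z(E) = √(2*E) = √2*√E)
H = 15 + √10 (H = -5*(-3) + √2*√5 = 15 + √10 ≈ 18.162)
L = -83/3 (L = 9 - (26 + 16*(8/(14 - 2))) = 9 - (26 + 16*(8/12)) = 9 - (26 + 16*(8*(1/12))) = 9 - (26 + 16*(⅔)) = 9 - (26 + 32/3) = 9 - 1*110/3 = 9 - 110/3 = -83/3 ≈ -27.667)
L*(0/H) = -0/(15 + √10) = -83/3*0 = 0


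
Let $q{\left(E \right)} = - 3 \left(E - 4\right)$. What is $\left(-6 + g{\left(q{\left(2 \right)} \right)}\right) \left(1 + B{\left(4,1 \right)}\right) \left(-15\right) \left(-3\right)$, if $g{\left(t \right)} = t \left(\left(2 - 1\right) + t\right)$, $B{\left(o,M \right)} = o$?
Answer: $8100$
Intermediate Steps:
$q{\left(E \right)} = 12 - 3 E$ ($q{\left(E \right)} = - 3 \left(-4 + E\right) = 12 - 3 E$)
$g{\left(t \right)} = t \left(1 + t\right)$
$\left(-6 + g{\left(q{\left(2 \right)} \right)}\right) \left(1 + B{\left(4,1 \right)}\right) \left(-15\right) \left(-3\right) = \left(-6 + \left(12 - 6\right) \left(1 + \left(12 - 6\right)\right)\right) \left(1 + 4\right) \left(-15\right) \left(-3\right) = \left(-6 + \left(12 - 6\right) \left(1 + \left(12 - 6\right)\right)\right) 5 \left(-15\right) \left(-3\right) = \left(-6 + 6 \left(1 + 6\right)\right) 5 \left(-15\right) \left(-3\right) = \left(-6 + 6 \cdot 7\right) 5 \left(-15\right) \left(-3\right) = \left(-6 + 42\right) 5 \left(-15\right) \left(-3\right) = 36 \cdot 5 \left(-15\right) \left(-3\right) = 180 \left(-15\right) \left(-3\right) = \left(-2700\right) \left(-3\right) = 8100$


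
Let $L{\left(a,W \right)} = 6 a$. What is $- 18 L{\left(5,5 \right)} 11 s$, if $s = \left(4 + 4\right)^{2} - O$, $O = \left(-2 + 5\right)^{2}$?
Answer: $-326700$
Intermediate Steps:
$O = 9$ ($O = 3^{2} = 9$)
$s = 55$ ($s = \left(4 + 4\right)^{2} - 9 = 8^{2} - 9 = 64 - 9 = 55$)
$- 18 L{\left(5,5 \right)} 11 s = - 18 \cdot 6 \cdot 5 \cdot 11 \cdot 55 = \left(-18\right) 30 \cdot 11 \cdot 55 = \left(-540\right) 11 \cdot 55 = \left(-5940\right) 55 = -326700$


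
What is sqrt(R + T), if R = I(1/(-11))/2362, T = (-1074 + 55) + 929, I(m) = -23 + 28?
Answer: 5*I*sqrt(20084086)/2362 ≈ 9.4867*I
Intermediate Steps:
I(m) = 5
T = -90 (T = -1019 + 929 = -90)
R = 5/2362 ≈ 0.0021169
sqrt(R + T) = sqrt(5/2362 - 90) = sqrt(-212575/2362) = 5*I*sqrt(20084086)/2362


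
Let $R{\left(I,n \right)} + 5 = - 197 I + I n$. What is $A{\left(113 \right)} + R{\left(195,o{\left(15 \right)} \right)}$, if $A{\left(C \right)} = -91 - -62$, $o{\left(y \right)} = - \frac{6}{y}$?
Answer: $-38527$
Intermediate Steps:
$R{\left(I,n \right)} = -5 - 197 I + I n$ ($R{\left(I,n \right)} = -5 + \left(- 197 I + I n\right) = -5 - 197 I + I n$)
$A{\left(C \right)} = -29$ ($A{\left(C \right)} = -91 + 62 = -29$)
$A{\left(113 \right)} + R{\left(195,o{\left(15 \right)} \right)} = -29 - \left(38420 - - \frac{1170}{15}\right) = -29 - \left(38420 - \left(-1170\right) \frac{1}{15}\right) = -29 - 38498 = -38527$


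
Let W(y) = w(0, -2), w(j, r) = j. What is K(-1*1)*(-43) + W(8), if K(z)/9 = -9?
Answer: 3483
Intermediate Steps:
K(z) = -81 (K(z) = 9*(-9) = -81)
W(y) = 0
K(-1*1)*(-43) + W(8) = -81*(-43) + 0 = 3483 + 0 = 3483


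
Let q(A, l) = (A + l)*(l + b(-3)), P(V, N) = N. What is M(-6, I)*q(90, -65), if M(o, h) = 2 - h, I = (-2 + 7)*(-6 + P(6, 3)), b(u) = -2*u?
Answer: -25075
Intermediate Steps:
I = -15 (I = (-2 + 7)*(-6 + 3) = 5*(-3) = -15)
q(A, l) = (6 + l)*(A + l) (q(A, l) = (A + l)*(l - 2*(-3)) = (A + l)*(l + 6) = (A + l)*(6 + l) = (6 + l)*(A + l))
M(-6, I)*q(90, -65) = (2 - 1*(-15))*((-65)² + 6*90 + 6*(-65) + 90*(-65)) = (2 + 15)*(4225 + 540 - 390 - 5850) = 17*(-1475) = -25075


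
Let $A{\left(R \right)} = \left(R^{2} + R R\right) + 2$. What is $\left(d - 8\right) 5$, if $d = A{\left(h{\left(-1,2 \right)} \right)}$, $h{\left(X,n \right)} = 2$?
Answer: $10$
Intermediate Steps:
$A{\left(R \right)} = 2 + 2 R^{2}$ ($A{\left(R \right)} = \left(R^{2} + R^{2}\right) + 2 = 2 R^{2} + 2 = 2 + 2 R^{2}$)
$d = 10$ ($d = 2 + 2 \cdot 2^{2} = 2 + 2 \cdot 4 = 2 + 8 = 10$)
$\left(d - 8\right) 5 = \left(10 - 8\right) 5 = 2 \cdot 5 = 10$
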